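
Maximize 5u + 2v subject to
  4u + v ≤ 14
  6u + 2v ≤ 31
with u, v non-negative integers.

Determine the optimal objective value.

(u,v)=(0,14): 4·0+1·14=14≤14, 6·0+2·14=28≤31, objective 28.
(u,v)=(0,13): 4·0+1·13=13≤14, 6·0+2·13=26≤31, objective 26.
The best lattice point is (0,14), giving 28.

28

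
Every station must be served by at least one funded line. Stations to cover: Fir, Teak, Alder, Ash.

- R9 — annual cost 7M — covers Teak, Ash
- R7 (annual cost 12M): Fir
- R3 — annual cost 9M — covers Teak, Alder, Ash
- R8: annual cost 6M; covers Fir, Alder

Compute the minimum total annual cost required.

The greedy cost-per-new-station heuristic would pick R3 and R8 for 15, but a cheaper cover exists.
Choose R9 and R8: together they cover Fir, Teak, Alder, Ash — every station.
Total annual cost: 7 + 6 = 13.
No cover costs less than 13.

13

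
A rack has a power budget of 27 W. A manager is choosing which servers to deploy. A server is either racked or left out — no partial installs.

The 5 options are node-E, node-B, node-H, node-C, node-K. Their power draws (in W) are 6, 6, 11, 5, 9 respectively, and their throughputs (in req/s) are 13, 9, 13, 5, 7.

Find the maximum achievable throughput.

35

This is a 0-1 knapsack instance.
Allowing fractional choices, the relaxed optimum would be about 39.0, but servers are indivisible.
node-E + node-B + node-C + node-K: power draw 6 + 6 + 5 + 9 = 26 ≤ 27, throughput 13 + 9 + 5 + 7 = 34.
node-E + node-B + node-H: power draw 6 + 6 + 11 = 23 ≤ 27, throughput 13 + 9 + 13 = 35.
node-E + node-H + node-K: power draw 6 + 11 + 9 = 26 ≤ 27, throughput 13 + 13 + 7 = 33.
Best is node-E, node-B, and node-H with total throughput 35.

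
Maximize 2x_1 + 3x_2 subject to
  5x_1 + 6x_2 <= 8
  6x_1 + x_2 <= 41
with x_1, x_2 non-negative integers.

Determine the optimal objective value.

3

(x_1,x_2)=(0,1): 5·0+6·1=6≤8, 6·0+1·1=1≤41, objective 3.
(x_1,x_2)=(1,0): 5·1+6·0=5≤8, 6·1+1·0=6≤41, objective 2.
(x_1,x_2)=(0,0): 5·0+6·0=0≤8, 6·0+1·0=0≤41, objective 0.
No feasible integer point exceeds 3.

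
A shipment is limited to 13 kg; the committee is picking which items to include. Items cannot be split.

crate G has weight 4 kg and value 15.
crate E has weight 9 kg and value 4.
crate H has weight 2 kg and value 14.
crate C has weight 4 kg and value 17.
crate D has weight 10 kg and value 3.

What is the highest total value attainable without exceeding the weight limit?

46

Take crate G, crate H, and crate C: weight 4 + 2 + 4 = 10 ≤ 13, value 15 + 14 + 17 = 46.
No other feasible combination does better.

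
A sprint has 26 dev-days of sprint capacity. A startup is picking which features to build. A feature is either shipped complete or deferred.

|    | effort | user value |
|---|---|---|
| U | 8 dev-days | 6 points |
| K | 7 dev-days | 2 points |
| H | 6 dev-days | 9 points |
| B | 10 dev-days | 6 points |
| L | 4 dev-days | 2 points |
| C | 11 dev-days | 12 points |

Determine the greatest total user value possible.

27

Allowing fractional choices, the relaxed optimum would be about 27.6, but features are indivisible.
H + L + C: effort 6 + 4 + 11 = 21 ≤ 26, user value 9 + 2 + 12 = 23.
U + H + C: effort 8 + 6 + 11 = 25 ≤ 26, user value 6 + 9 + 12 = 27.
K + H + C: effort 7 + 6 + 11 = 24 ≤ 26, user value 2 + 9 + 12 = 23.
Best is U, H, and C with total user value 27.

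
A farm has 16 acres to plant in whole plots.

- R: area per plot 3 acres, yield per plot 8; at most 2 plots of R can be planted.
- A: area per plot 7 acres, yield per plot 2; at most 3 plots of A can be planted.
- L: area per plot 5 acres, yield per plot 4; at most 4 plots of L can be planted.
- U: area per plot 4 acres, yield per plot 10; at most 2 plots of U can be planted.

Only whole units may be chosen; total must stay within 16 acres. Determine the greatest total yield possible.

R has the best ratio (8/3); taking only R gives at most 2×8 = 16 (stopped by the supply cap of 2).
Mixing does better — 2×R and 2×U: area 14 ≤ 16, yield 2·8 + 2·10 = 36.

36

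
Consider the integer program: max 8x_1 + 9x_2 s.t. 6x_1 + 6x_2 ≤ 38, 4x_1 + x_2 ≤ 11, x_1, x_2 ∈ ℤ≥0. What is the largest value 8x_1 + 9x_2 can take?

54

(x_1,x_2)=(0,6): 6·0+6·6=36≤38, 4·0+1·6=6≤11, objective 54.
(x_1,x_2)=(1,5): 6·1+6·5=36≤38, 4·1+1·5=9≤11, objective 53.
(x_1,x_2)=(0,5): 6·0+6·5=30≤38, 4·0+1·5=5≤11, objective 45.
No feasible integer point exceeds 54.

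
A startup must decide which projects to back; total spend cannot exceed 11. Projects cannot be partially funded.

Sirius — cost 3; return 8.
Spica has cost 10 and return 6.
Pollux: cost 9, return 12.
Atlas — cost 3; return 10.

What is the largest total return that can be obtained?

Pollux: cost 9 ≤ 11, return 12.
Atlas: cost 3 ≤ 11, return 10.
Sirius + Atlas: cost 3 + 3 = 6 ≤ 11, return 8 + 10 = 18.
Best is Sirius and Atlas with total return 18.

18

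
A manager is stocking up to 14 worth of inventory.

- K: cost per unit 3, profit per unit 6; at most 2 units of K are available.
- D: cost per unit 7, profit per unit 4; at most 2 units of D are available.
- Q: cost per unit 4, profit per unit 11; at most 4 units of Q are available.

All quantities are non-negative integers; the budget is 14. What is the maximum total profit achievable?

34

Take 2×K and 2×Q: cost 14 ≤ 14, profit 2·6 + 2·11 = 34.
No other integer combination yields more.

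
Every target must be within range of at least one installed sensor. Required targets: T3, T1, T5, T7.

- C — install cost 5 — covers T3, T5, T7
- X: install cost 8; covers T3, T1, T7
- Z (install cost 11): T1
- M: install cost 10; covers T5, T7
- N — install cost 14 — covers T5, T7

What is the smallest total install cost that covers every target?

Choose C and X: together they cover T3, T1, T5, T7 — every target.
Total install cost: 5 + 8 = 13.
No cover costs less than 13.

13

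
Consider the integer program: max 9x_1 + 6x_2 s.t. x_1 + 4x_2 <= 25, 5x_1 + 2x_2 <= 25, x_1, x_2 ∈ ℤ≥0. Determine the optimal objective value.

(x_1,x_2)=(3,5) is feasible, giving 57.
(x_1,x_2)=(3,4) is feasible, giving 51.
(x_1,x_2)=(2,5) is feasible, giving 48.
The best lattice point is (3,5), giving 57.

57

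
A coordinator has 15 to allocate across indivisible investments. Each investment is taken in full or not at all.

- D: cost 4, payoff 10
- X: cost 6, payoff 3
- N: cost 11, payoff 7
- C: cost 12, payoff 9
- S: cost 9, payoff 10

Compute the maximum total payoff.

20

Allowing fractional choices, the relaxed optimum would be about 21.5, but investments are indivisible.
D + X: cost 4 + 6 = 10 ≤ 15, payoff 10 + 3 = 13.
D + N: cost 4 + 11 = 15 ≤ 15, payoff 10 + 7 = 17.
D + S: cost 4 + 9 = 13 ≤ 15, payoff 10 + 10 = 20.
Best is D and S with total payoff 20.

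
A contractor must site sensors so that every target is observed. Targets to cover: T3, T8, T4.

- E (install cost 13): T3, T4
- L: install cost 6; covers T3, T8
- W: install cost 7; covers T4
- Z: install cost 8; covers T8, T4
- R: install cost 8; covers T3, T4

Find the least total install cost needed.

13

Choose L and W: together they cover T3, T8, T4 — every target.
Total install cost: 6 + 7 = 13.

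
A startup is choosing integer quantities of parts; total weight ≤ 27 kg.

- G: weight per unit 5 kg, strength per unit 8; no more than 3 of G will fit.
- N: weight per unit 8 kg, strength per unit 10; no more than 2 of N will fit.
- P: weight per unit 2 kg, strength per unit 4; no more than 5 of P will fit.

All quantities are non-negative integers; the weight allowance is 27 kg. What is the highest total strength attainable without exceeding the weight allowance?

This is a bounded integer knapsack.
P has the best ratio (4/2); taking only P gives at most 5×4 = 20 (stopped by the supply cap of 5).
Mixing does better — 3×G and 5×P: weight 25 ≤ 27, strength 3·8 + 5·4 = 44.

44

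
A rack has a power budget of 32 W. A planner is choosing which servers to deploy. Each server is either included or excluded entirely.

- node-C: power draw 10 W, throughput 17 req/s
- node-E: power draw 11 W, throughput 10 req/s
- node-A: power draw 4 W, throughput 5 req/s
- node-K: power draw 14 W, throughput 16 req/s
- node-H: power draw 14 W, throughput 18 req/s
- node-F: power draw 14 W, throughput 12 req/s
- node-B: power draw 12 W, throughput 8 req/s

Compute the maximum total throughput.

40

node-A + node-K + node-H: power draw 4 + 14 + 14 = 32 ≤ 32, throughput 5 + 16 + 18 = 39.
node-C + node-A + node-H: power draw 10 + 4 + 14 = 28 ≤ 32, throughput 17 + 5 + 18 = 40.
node-C + node-A + node-K: power draw 10 + 4 + 14 = 28 ≤ 32, throughput 17 + 5 + 16 = 38.
Best is node-C, node-A, and node-H with total throughput 40.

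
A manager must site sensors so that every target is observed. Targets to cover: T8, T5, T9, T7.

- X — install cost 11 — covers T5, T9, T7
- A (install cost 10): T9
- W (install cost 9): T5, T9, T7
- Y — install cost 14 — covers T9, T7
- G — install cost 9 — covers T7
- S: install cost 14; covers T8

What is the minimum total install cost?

Choose W and S: together they cover T8, T5, T9, T7 — every target.
Total install cost: 9 + 14 = 23.
No cover costs less than 23.

23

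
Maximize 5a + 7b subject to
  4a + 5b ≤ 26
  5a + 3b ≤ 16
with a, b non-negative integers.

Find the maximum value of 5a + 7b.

Relaxing integrality, the LP optimum is 36.40 at (a,b) = (0, 5.2), which is not an integer point.
(a,b)=(0,5): 4·0+5·5=25≤26, 5·0+3·5=15≤16, objective 35.
(a,b)=(0,4): 4·0+5·4=20≤26, 5·0+3·4=12≤16, objective 28.
The best lattice point is (0,5), giving 35.

35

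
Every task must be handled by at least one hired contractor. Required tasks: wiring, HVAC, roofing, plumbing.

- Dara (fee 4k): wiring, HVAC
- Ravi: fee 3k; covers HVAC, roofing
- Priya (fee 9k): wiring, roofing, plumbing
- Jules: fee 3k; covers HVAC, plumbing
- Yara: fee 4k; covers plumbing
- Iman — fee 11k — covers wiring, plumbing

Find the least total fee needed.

10

Choose Dara, Ravi, and Jules: together they cover wiring, HVAC, roofing, plumbing — every task.
Total fee: 4 + 3 + 3 = 10.
No cover costs less than 10.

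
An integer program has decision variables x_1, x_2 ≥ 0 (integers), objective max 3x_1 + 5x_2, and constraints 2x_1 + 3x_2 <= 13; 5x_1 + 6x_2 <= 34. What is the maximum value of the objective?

The continuous relaxation peaks at (0, 4.33) with value 21.67; rounding to a feasible lattice point costs some objective.
(x_1,x_2)=(2,3): 2·2+3·3=13≤13, 5·2+6·3=28≤34, objective 21.
(x_1,x_2)=(0,4): 2·0+3·4=12≤13, 5·0+6·4=24≤34, objective 20.
(x_1,x_2)=(3,2): 2·3+3·2=12≤13, 5·3+6·2=27≤34, objective 19.
The best lattice point is (2,3), giving 21.

21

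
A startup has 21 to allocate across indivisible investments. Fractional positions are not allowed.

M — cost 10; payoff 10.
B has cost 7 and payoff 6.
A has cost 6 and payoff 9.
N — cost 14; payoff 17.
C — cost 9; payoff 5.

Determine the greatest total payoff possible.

26

A + N: cost 6 + 14 = 20 ≤ 21, payoff 9 + 17 = 26.
B + N: cost 7 + 14 = 21 ≤ 21, payoff 6 + 17 = 23.
M + A: cost 10 + 6 = 16 ≤ 21, payoff 10 + 9 = 19.
Best is A and N with total payoff 26.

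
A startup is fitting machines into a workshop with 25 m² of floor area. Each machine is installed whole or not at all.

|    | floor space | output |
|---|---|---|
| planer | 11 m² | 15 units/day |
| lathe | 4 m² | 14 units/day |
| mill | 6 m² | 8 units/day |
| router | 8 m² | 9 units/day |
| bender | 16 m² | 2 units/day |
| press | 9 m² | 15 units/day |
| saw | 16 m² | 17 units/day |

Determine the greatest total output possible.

Take planer, lathe, and press: floor space 11 + 4 + 9 = 24 ≤ 25, output 15 + 14 + 15 = 44.
No other feasible combination does better.

44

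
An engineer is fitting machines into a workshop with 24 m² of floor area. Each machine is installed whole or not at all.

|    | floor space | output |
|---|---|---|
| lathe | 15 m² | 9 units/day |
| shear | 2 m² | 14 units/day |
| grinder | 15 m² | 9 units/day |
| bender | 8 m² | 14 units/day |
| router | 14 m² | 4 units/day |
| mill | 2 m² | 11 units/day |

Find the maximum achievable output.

39

This is an integer program with binary decision variables.
lathe + shear + mill: floor space 15 + 2 + 2 = 19 ≤ 24, output 9 + 14 + 11 = 34.
shear + bender + mill: floor space 2 + 8 + 2 = 12 ≤ 24, output 14 + 14 + 11 = 39.
Best is shear, bender, and mill with total output 39.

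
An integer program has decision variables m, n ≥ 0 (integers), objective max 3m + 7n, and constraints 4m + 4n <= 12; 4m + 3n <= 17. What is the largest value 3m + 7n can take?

(m,n)=(0,3) is feasible, giving 21.
(m,n)=(1,2) is feasible, giving 17.
(m,n)=(0,2) is feasible, giving 14.
Maximum is 21 at (m,n)=(0,3).

21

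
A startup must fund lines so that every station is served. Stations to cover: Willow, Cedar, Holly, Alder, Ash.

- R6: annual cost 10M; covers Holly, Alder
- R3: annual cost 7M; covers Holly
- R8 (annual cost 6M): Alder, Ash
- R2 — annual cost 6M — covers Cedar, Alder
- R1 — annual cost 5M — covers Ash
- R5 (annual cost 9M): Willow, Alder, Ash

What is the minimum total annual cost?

22

Choose R3, R2, and R5: together they cover Willow, Cedar, Holly, Alder, Ash — every station.
Total annual cost: 7 + 6 + 9 = 22.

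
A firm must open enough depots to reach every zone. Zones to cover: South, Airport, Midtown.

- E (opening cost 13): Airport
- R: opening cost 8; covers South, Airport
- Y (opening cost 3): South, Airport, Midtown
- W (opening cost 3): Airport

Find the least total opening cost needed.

3

Y alone covers South, Airport, Midtown — every zone.
Total opening cost: 3.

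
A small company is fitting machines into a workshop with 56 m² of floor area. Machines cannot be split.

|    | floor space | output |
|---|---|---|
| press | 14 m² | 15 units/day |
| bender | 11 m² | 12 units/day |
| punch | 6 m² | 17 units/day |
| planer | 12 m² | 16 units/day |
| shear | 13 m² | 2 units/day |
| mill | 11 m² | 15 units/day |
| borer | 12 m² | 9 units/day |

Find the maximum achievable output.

75

This is a 0-1 knapsack instance.
Allowing fractional choices, the relaxed optimum would be about 76.5, but machines are indivisible.
press + bender + punch + planer + mill: floor space 14 + 11 + 6 + 12 + 11 = 54 ≤ 56, output 15 + 12 + 17 + 16 + 15 = 75.
press + punch + planer + mill + borer: floor space 14 + 6 + 12 + 11 + 12 = 55 ≤ 56, output 15 + 17 + 16 + 15 + 9 = 72.
bender + punch + planer + mill + borer: floor space 11 + 6 + 12 + 11 + 12 = 52 ≤ 56, output 12 + 17 + 16 + 15 + 9 = 69.
Best is press, bender, punch, planer, and mill with total output 75.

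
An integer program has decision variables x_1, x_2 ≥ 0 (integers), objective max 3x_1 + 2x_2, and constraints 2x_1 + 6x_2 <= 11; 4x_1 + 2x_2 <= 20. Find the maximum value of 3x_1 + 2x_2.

15

The continuous relaxation peaks at (4.9, 0.2) with value 15.10; rounding to a feasible lattice point costs some objective.
(x_1,x_2)=(5,0) is feasible, giving 15.
(x_1,x_2)=(4,0) is feasible, giving 12.
(x_1,x_2)=(3,0) is feasible, giving 9.
No feasible integer point exceeds 15.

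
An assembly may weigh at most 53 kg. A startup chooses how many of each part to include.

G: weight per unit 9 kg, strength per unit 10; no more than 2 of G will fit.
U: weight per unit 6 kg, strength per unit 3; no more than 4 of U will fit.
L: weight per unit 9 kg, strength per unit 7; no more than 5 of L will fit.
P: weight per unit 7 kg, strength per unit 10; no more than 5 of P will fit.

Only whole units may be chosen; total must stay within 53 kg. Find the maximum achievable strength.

70

P has the best ratio (10/7); taking only P gives at most 5×10 = 50 (stopped by the supply cap of 5).
Mixing does better — 2×G and 5×P: weight 53 ≤ 53, strength 2·10 + 5·10 = 70.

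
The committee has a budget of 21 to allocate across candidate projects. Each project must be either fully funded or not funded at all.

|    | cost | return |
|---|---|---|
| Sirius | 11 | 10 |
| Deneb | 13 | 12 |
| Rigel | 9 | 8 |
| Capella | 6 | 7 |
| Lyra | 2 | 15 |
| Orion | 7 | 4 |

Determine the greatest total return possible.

34

This is an integer program with binary decision variables.
Sirius + Capella + Lyra: cost 11 + 6 + 2 = 19 ≤ 21, return 10 + 7 + 15 = 32.
Rigel + Capella + Lyra: cost 9 + 6 + 2 = 17 ≤ 21, return 8 + 7 + 15 = 30.
Deneb + Capella + Lyra: cost 13 + 6 + 2 = 21 ≤ 21, return 12 + 7 + 15 = 34.
Best is Deneb, Capella, and Lyra with total return 34.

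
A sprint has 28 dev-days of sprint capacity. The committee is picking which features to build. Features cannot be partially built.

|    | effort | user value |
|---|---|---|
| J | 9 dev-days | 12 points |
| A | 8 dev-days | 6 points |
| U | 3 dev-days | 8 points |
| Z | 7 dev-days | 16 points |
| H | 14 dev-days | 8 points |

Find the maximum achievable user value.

42

J + U + Z: effort 9 + 3 + 7 = 19 ≤ 28, user value 12 + 8 + 16 = 36.
J + A + Z: effort 9 + 8 + 7 = 24 ≤ 28, user value 12 + 6 + 16 = 34.
J + A + U + Z: effort 9 + 8 + 3 + 7 = 27 ≤ 28, user value 12 + 6 + 8 + 16 = 42.
Best is J, A, U, and Z with total user value 42.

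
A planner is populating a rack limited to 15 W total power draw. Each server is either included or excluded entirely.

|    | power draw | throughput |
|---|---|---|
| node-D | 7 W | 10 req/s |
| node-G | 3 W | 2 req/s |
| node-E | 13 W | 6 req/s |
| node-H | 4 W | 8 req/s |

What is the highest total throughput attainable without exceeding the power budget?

Allowing fractional choices, the relaxed optimum would be about 20.5, but servers are indivisible.
node-D + node-H: power draw 7 + 4 = 11 ≤ 15, throughput 10 + 8 = 18.
node-D + node-G + node-H: power draw 7 + 3 + 4 = 14 ≤ 15, throughput 10 + 2 + 8 = 20.
node-D + node-G: power draw 7 + 3 = 10 ≤ 15, throughput 10 + 2 = 12.
Best is node-D, node-G, and node-H with total throughput 20.

20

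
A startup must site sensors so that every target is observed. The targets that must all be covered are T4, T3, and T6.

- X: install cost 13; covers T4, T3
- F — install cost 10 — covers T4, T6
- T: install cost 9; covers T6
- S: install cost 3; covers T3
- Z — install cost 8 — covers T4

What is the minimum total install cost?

13

Choose F and S: together they cover T4, T3, T6 — every target.
Total install cost: 10 + 3 = 13.
No cover costs less than 13.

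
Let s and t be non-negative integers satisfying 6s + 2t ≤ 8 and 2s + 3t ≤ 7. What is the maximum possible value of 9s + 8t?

17

(s,t)=(1,1): 6·1+2·1=8≤8, 2·1+3·1=5≤7, objective 17.
(s,t)=(0,2): 6·0+2·2=4≤8, 2·0+3·2=6≤7, objective 16.
(s,t)=(1,0): 6·1+2·0=6≤8, 2·1+3·0=2≤7, objective 9.
(s,t)=(0,1): 6·0+2·1=2≤8, 2·0+3·1=3≤7, objective 8.
Maximum is 17 at (s,t)=(1,1).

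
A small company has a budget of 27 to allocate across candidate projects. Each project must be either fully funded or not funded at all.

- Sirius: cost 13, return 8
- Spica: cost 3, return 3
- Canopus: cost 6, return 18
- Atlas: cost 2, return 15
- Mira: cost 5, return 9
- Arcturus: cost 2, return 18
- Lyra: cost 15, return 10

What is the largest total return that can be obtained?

Canopus + Atlas + Arcturus + Lyra: cost 6 + 2 + 2 + 15 = 25 ≤ 27, return 18 + 15 + 18 + 10 = 61.
Spica + Canopus + Atlas + Mira + Arcturus: cost 3 + 6 + 2 + 5 + 2 = 18 ≤ 27, return 3 + 18 + 15 + 9 + 18 = 63.
Sirius + Spica + Canopus + Atlas + Arcturus: cost 13 + 3 + 6 + 2 + 2 = 26 ≤ 27, return 8 + 3 + 18 + 15 + 18 = 62.
Best is Spica, Canopus, Atlas, Mira, and Arcturus with total return 63.

63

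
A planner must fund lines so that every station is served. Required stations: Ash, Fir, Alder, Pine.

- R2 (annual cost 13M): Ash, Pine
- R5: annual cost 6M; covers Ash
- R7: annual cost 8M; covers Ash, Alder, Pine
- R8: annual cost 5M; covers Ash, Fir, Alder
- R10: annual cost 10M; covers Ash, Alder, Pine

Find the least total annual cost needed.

13

This is an integer covering problem.
Choose R7 and R8: together they cover Ash, Fir, Alder, Pine — every station.
Total annual cost: 8 + 5 = 13.
No cover costs less than 13.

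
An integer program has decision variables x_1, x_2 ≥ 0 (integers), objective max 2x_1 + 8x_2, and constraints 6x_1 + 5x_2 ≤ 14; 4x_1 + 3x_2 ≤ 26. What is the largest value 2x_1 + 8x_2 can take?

16

The continuous relaxation peaks at (0, 2.8) with value 22.40; rounding to a feasible lattice point costs some objective.
(x_1,x_2)=(0,2) is feasible, giving 16.
(x_1,x_2)=(1,1) is feasible, giving 10.
(x_1,x_2)=(0,1) is feasible, giving 8.
No feasible integer point exceeds 16.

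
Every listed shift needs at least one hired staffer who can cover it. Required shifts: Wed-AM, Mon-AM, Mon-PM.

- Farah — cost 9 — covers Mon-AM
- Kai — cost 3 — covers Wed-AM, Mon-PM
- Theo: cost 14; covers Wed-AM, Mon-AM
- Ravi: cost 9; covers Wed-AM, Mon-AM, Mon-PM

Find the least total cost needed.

Ravi alone covers Wed-AM, Mon-AM, Mon-PM — every shift.
Total cost: 9.

9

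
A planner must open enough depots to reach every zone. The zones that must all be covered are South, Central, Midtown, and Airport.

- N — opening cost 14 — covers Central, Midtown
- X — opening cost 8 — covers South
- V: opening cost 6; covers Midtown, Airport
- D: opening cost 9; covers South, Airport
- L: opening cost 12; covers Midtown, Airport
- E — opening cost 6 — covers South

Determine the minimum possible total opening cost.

Choose N and D: together they cover South, Central, Midtown, Airport — every zone.
Total opening cost: 14 + 9 = 23.

23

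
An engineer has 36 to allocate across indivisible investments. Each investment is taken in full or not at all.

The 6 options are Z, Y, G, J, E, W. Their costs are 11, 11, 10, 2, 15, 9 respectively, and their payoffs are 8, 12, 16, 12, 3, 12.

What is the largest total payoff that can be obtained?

Take Y, G, J, and W: cost 11 + 10 + 2 + 9 = 32 ≤ 36, payoff 12 + 16 + 12 + 12 = 52.
No other feasible combination does better.

52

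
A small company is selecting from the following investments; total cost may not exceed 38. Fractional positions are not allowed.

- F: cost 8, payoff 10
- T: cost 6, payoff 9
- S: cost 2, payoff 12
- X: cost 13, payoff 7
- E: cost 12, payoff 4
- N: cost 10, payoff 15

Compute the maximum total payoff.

50

Allowing fractional choices, the relaxed optimum would be about 52.5, but investments are indivisible.
F + T + S + E + N: cost 8 + 6 + 2 + 12 + 10 = 38 ≤ 38, payoff 10 + 9 + 12 + 4 + 15 = 50.
F + S + X + N: cost 8 + 2 + 13 + 10 = 33 ≤ 38, payoff 10 + 12 + 7 + 15 = 44.
F + T + S + N: cost 8 + 6 + 2 + 10 = 26 ≤ 38, payoff 10 + 9 + 12 + 15 = 46.
Best is F, T, S, E, and N with total payoff 50.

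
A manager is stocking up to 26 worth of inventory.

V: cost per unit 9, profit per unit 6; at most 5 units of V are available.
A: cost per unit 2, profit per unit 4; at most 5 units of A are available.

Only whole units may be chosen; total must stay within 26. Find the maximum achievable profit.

2×V and 4×A: cost 26 ≤ 26, profit 2·6 + 4·4 = 28.
1×V and 5×A: cost 19 ≤ 26, profit 1·6 + 5·4 = 26.
Best is 28.

28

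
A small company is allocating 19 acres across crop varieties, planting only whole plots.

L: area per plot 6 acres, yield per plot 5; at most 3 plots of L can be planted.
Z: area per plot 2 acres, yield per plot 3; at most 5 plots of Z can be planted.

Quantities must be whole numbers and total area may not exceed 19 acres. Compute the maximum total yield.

Z has the best ratio (3/2); taking only Z gives at most 5×3 = 15 (stopped by the supply cap of 5).
Mixing does better — 1×L and 5×Z: area 16 ≤ 19, yield 1·5 + 5·3 = 20.

20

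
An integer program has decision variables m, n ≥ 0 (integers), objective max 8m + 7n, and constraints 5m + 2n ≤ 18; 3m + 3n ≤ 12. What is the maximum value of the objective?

31

(m,n)=(3,1) is feasible, giving 31.
(m,n)=(2,2) is feasible, giving 30.
(m,n)=(3,0) is feasible, giving 24.
Maximum is 31 at (m,n)=(3,1).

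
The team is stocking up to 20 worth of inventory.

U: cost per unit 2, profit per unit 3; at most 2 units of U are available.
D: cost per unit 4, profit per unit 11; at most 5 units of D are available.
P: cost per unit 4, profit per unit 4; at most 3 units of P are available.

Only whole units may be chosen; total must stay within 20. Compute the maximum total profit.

55

This is a bounded integer knapsack.
D has the best ratio (11/4); taking only D gives at most 5×11 = 55 (stopped by the cost limit).
Optimal: 5×D: cost 20 ≤ 20, profit 5·11 = 55.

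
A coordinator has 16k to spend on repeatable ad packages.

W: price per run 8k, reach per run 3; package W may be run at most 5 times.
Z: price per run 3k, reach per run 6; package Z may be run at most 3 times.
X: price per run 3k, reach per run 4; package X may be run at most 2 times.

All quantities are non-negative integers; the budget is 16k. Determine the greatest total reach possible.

Z has the best ratio (6/3); taking only Z gives at most 3×6 = 18 (stopped by the supply cap of 3).
Mixing does better — 3×Z and 2×X: price 15 ≤ 16, reach 3·6 + 2·4 = 26.

26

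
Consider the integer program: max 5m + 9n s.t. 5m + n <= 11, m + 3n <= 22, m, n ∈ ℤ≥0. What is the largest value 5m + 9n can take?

Relaxing integrality, the LP optimum is 67.57 at (m,n) = (0.786, 7.07), which is not an integer point.
(m,n)=(0,7): 5·0+1·7=7≤11, 1·0+3·7=21≤22, objective 63.
(m,n)=(1,6): 5·1+1·6=11≤11, 1·1+3·6=19≤22, objective 59.
(m,n)=(0,6): 5·0+1·6=6≤11, 1·0+3·6=18≤22, objective 54.
No feasible integer point exceeds 63.

63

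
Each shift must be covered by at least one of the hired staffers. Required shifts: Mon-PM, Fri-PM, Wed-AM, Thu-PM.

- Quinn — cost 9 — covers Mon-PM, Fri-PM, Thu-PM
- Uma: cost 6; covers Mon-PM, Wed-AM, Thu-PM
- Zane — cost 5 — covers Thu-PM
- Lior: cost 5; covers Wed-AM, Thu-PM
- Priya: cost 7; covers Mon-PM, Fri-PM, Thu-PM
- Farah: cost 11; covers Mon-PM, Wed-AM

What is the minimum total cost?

12

The greedy cost-per-new-shift heuristic would pick Uma and Priya for 13, but a cheaper cover exists.
Choose Lior and Priya: together they cover Mon-PM, Fri-PM, Wed-AM, Thu-PM — every shift.
Total cost: 5 + 7 = 12.
No cover costs less than 12.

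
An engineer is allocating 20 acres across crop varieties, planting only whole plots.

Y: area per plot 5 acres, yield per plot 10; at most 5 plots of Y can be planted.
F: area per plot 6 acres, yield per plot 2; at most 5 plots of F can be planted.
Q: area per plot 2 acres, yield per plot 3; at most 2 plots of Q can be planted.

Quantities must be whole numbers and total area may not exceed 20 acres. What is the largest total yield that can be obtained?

Y has the best ratio (10/5); taking only Y gives at most 4×10 = 40 (stopped by the area limit).
Optimal: 4×Y: area 20 ≤ 20, yield 4·10 = 40.

40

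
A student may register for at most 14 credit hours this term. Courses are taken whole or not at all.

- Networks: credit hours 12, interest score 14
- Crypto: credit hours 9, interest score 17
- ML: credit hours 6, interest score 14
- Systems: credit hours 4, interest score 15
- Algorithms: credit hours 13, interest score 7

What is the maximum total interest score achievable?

Crypto + Systems: credit hours 9 + 4 = 13 ≤ 14, interest score 17 + 15 = 32.
ML + Systems: credit hours 6 + 4 = 10 ≤ 14, interest score 14 + 15 = 29.
Best is Crypto and Systems with total interest score 32.

32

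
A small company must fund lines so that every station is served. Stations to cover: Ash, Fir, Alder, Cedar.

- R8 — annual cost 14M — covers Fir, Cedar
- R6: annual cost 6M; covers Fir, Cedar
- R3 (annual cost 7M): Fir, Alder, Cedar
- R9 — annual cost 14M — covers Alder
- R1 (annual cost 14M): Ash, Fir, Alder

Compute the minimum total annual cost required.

20

This is an integer covering problem.
The greedy cost-per-new-station heuristic would pick R3 and R1 for 21, but a cheaper cover exists.
Choose R6 and R1: together they cover Ash, Fir, Alder, Cedar — every station.
Total annual cost: 6 + 14 = 20.
No cover costs less than 20.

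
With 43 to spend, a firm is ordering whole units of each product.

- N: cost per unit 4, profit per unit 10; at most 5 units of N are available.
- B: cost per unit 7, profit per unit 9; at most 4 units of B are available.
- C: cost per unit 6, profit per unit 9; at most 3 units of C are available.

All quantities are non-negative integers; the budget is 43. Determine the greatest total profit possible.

77

5×N, 1×B, and 2×C: cost 39 ≤ 43, profit 5·10 + 1·9 + 2·9 = 77.
5×N and 3×C: cost 38 ≤ 43, profit 5·10 + 3·9 = 77.
Best is 77.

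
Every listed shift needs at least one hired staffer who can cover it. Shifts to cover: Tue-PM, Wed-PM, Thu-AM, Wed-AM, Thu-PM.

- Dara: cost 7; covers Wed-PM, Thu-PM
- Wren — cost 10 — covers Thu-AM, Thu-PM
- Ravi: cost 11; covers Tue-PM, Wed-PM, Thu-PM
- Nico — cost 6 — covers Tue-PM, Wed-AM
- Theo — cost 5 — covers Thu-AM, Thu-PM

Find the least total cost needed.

Choose Dara, Nico, and Theo: together they cover Tue-PM, Wed-PM, Thu-AM, Wed-AM, Thu-PM — every shift.
Total cost: 7 + 6 + 5 = 18.
No cover costs less than 18.

18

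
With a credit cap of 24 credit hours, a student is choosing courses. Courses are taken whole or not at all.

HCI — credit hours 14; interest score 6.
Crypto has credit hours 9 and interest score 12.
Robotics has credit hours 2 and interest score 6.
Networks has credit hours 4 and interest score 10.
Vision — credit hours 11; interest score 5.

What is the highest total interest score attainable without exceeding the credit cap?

28

Take Crypto, Robotics, and Networks: credit hours 9 + 2 + 4 = 15 ≤ 24, interest score 12 + 6 + 10 = 28.
No other feasible combination does better.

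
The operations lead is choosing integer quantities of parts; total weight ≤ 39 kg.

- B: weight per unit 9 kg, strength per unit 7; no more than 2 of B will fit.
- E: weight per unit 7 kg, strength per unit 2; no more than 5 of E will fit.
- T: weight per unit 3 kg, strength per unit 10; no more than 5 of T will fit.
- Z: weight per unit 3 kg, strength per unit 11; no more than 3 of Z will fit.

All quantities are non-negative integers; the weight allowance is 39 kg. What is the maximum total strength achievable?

This is a bounded integer knapsack.
Take 1×B, 5×T, and 3×Z: weight 33 ≤ 39, strength 1·7 + 5·10 + 3·11 = 90.
Z has the best ratio (11/3) and is taken to its limit of 3; remaining capacity is filled optimally with the others.

90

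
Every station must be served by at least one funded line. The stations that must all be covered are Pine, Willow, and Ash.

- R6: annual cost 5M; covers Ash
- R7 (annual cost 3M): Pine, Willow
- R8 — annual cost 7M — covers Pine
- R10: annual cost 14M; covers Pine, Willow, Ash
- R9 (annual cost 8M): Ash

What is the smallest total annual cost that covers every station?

This is an integer covering problem.
Choose R6 and R7: together they cover Pine, Willow, Ash — every station.
Total annual cost: 5 + 3 = 8.

8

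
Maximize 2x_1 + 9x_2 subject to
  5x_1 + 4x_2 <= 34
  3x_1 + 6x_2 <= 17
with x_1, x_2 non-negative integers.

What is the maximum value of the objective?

20

(x_1,x_2)=(1,2) is feasible, giving 20.
(x_1,x_2)=(0,2) is feasible, giving 18.
(x_1,x_2)=(2,1) is feasible, giving 13.
The best lattice point is (1,2), giving 20.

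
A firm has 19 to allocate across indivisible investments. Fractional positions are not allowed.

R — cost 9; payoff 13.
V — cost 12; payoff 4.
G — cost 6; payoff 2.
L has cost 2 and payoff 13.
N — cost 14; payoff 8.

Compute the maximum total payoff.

28

Allowing fractional choices, the relaxed optimum would be about 30.6, but investments are indivisible.
R + G + L: cost 9 + 6 + 2 = 17 ≤ 19, payoff 13 + 2 + 13 = 28.
L + N: cost 2 + 14 = 16 ≤ 19, payoff 13 + 8 = 21.
R + L: cost 9 + 2 = 11 ≤ 19, payoff 13 + 13 = 26.
Best is R, G, and L with total payoff 28.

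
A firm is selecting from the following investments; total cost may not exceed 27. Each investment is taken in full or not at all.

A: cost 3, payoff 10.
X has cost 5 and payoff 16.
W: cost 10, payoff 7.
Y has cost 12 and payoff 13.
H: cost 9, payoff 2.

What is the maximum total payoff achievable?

39

Allowing fractional choices, the relaxed optimum would be about 43.9, but investments are indivisible.
X + W + Y: cost 5 + 10 + 12 = 27 ≤ 27, payoff 16 + 7 + 13 = 36.
A + X + Y: cost 3 + 5 + 12 = 20 ≤ 27, payoff 10 + 16 + 13 = 39.
Best is A, X, and Y with total payoff 39.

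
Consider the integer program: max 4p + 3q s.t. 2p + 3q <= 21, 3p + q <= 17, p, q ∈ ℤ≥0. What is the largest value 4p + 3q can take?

28

(p,q)=(4,4): 2·4+3·4=20≤21, 3·4+1·4=16≤17, objective 28.
(p,q)=(3,5): 2·3+3·5=21≤21, 3·3+1·5=14≤17, objective 27.
(p,q)=(4,3): 2·4+3·3=17≤21, 3·4+1·3=15≤17, objective 25.
No feasible integer point exceeds 28.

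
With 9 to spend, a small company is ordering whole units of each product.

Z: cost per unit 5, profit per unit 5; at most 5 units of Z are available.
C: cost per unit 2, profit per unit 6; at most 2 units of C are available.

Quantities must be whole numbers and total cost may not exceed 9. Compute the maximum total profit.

1×Z and 2×C: cost 9 ≤ 9, profit 1·5 + 2·6 = 17.
2×C: cost 4 ≤ 9, profit 2·6 = 12.
Best is 17.

17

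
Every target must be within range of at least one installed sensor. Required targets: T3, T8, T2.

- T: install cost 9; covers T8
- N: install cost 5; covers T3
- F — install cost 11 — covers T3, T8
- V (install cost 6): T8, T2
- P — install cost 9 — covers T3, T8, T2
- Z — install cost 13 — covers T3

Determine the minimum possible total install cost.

9

The greedy cost-per-new-target heuristic would pick V and N for 11, but a cheaper cover exists.
P alone covers T3, T8, T2 — every target.
Total install cost: 9.
No cover costs less than 9.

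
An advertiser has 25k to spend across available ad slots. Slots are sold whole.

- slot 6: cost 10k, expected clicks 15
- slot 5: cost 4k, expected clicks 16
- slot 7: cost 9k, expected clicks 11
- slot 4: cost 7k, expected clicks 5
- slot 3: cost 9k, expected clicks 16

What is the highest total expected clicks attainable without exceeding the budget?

47

Treat it as a binary knapsack problem.
slot 6 + slot 5 + slot 7: cost 10 + 4 + 9 = 23 ≤ 25, expected clicks 15 + 16 + 11 = 42.
slot 5 + slot 7 + slot 3: cost 4 + 9 + 9 = 22 ≤ 25, expected clicks 16 + 11 + 16 = 43.
slot 6 + slot 5 + slot 3: cost 10 + 4 + 9 = 23 ≤ 25, expected clicks 15 + 16 + 16 = 47.
Best is slot 6, slot 5, and slot 3 with total expected clicks 47.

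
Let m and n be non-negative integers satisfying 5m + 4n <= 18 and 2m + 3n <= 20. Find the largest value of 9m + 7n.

32

Relaxing integrality, the LP optimum is 32.40 at (m,n) = (3.6, 0), which is not an integer point.
(m,n)=(2,2) is feasible, giving 32.
(m,n)=(1,3) is feasible, giving 30.
(m,n)=(3,0) is feasible, giving 27.
The best lattice point is (2,2), giving 32.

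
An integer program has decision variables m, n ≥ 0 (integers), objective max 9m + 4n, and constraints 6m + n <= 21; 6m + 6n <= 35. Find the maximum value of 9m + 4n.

The continuous relaxation peaks at (3.03, 2.8) with value 38.50; rounding to a feasible lattice point costs some objective.
(m,n)=(3,2): 6·3+1·2=20≤21, 6·3+6·2=30≤35, objective 35.
(m,n)=(3,1): 6·3+1·1=19≤21, 6·3+6·1=24≤35, objective 31.
(m,n)=(2,3): 6·2+1·3=15≤21, 6·2+6·3=30≤35, objective 30.
Maximum is 35 at (m,n)=(3,2).

35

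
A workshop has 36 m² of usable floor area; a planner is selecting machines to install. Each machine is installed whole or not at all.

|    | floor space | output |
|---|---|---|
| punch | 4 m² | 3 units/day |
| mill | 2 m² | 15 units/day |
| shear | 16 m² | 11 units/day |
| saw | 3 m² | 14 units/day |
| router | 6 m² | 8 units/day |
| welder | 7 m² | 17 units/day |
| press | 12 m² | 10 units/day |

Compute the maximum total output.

Treat it as a binary knapsack problem.
Allowing fractional choices, the relaxed optimum would be about 68.4, but machines are indivisible.
punch + mill + saw + router + welder + press: floor space 4 + 2 + 3 + 6 + 7 + 12 = 34 ≤ 36, output 3 + 15 + 14 + 8 + 17 + 10 = 67.
mill + shear + saw + router + welder: floor space 2 + 16 + 3 + 6 + 7 = 34 ≤ 36, output 15 + 11 + 14 + 8 + 17 = 65.
Best is punch, mill, saw, router, welder, and press with total output 67.

67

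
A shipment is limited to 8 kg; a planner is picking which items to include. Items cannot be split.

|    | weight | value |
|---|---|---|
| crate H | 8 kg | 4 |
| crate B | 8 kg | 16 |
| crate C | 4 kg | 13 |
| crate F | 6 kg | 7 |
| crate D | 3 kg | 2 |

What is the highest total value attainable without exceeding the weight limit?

Allowing fractional choices, the relaxed optimum would be about 21.0, but items are indivisible.
crate C: weight 4 ≤ 8, value 13.
crate B: weight 8 ≤ 8, value 16.
crate C + crate D: weight 4 + 3 = 7 ≤ 8, value 13 + 2 = 15.
Best is crate B with total value 16.

16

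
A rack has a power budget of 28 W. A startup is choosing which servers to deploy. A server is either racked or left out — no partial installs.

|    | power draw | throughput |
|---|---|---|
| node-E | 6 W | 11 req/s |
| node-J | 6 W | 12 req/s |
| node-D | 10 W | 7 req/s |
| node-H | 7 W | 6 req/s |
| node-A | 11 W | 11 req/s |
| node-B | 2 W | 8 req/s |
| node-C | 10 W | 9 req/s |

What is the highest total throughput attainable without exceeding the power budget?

42

node-E + node-J + node-A + node-B: power draw 6 + 6 + 11 + 2 = 25 ≤ 28, throughput 11 + 12 + 11 + 8 = 42.
node-E + node-J + node-B + node-C: power draw 6 + 6 + 2 + 10 = 24 ≤ 28, throughput 11 + 12 + 8 + 9 = 40.
node-E + node-J + node-D + node-B: power draw 6 + 6 + 10 + 2 = 24 ≤ 28, throughput 11 + 12 + 7 + 8 = 38.
Best is node-E, node-J, node-A, and node-B with total throughput 42.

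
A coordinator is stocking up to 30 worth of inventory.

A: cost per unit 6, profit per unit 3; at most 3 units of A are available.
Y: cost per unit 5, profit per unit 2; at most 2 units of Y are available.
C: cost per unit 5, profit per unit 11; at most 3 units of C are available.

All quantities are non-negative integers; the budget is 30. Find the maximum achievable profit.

39

C has the best ratio (11/5); taking only C gives at most 3×11 = 33 (stopped by the supply cap of 3).
Mixing does better — 2×A and 3×C: cost 27 ≤ 30, profit 2·3 + 3·11 = 39.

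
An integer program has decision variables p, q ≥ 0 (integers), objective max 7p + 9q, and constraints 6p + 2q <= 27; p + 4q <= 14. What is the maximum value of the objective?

41

(p,q)=(2,3): 6·2+2·3=18≤27, 1·2+4·3=14≤14, objective 41.
(p,q)=(3,2): 6·3+2·2=22≤27, 1·3+4·2=11≤14, objective 39.
(p,q)=(4,1): 6·4+2·1=26≤27, 1·4+4·1=8≤14, objective 37.
No feasible integer point exceeds 41.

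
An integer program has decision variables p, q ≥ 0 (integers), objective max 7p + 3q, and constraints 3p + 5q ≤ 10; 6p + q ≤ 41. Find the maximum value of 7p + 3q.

Relaxing integrality, the LP optimum is 23.33 at (p,q) = (3.33, 0), which is not an integer point.
(p,q)=(3,0): 3·3+5·0=9≤10, 6·3+1·0=18≤41, objective 21.
(p,q)=(2,0): 3·2+5·0=6≤10, 6·2+1·0=12≤41, objective 14.
Maximum is 21 at (p,q)=(3,0).

21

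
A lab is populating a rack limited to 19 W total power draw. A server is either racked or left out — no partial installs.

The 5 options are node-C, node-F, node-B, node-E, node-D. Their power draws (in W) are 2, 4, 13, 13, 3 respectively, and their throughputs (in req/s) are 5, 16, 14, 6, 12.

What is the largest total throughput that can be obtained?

node-C + node-B + node-D: power draw 2 + 13 + 3 = 18 ≤ 19, throughput 5 + 14 + 12 = 31.
node-C + node-F + node-B: power draw 2 + 4 + 13 = 19 ≤ 19, throughput 5 + 16 + 14 = 35.
node-C + node-F + node-D: power draw 2 + 4 + 3 = 9 ≤ 19, throughput 5 + 16 + 12 = 33.
Best is node-C, node-F, and node-B with total throughput 35.

35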